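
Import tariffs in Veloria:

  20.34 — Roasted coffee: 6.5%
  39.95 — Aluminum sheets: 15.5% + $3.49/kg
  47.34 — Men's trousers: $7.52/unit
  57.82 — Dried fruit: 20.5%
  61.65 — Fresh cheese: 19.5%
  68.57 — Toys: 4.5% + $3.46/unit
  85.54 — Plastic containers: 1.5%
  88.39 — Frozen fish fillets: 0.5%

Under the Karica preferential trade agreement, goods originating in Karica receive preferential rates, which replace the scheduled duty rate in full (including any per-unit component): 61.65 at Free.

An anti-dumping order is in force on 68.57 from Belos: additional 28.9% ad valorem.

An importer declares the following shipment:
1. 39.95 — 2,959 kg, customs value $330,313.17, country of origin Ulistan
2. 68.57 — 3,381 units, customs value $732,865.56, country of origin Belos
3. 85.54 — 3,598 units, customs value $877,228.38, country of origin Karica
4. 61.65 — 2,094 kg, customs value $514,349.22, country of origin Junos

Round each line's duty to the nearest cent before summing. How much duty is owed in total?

Line 1 (39.95, Ulistan, 2,959 kg, $330,313.17):
Base rate for 39.95 is 15.5% + $3.49/kg.
Duty = $330,313.17 × 15.5% + 2,959 × $3.49 = $61,525.45.
Line 2 (68.57, Belos, 3,381 units, $732,865.56):
Base rate for 68.57 is 4.5% + $3.46/unit.
Additional duty on 68.57 from Belos: +28.9%. Applied ad valorem rate: 4.5% + 28.9% = 33.4%.
Duty = $732,865.56 × 33.4% + 3,381 × $3.46 = $256,475.36.
Line 3 (85.54, Karica, 3,598 units, $877,228.38):
Base rate for 85.54 is 1.5%.
Origin Karica is the FTA partner but 85.54 is not on the preference list; base rate stands.
Duty = $877,228.38 × 1.5% = $13,158.43.
Line 4 (61.65, Junos, 2,094 kg, $514,349.22):
Base rate for 61.65 is 19.5%.
61.65 has an FTA preferential rate, but origin Junos is not Karica; base rate stands.
Duty = $514,349.22 × 19.5% = $100,298.10.
Total = $61,525.45 + $256,475.36 + $13,158.43 + $100,298.10 = $431,457.34.

$431,457.34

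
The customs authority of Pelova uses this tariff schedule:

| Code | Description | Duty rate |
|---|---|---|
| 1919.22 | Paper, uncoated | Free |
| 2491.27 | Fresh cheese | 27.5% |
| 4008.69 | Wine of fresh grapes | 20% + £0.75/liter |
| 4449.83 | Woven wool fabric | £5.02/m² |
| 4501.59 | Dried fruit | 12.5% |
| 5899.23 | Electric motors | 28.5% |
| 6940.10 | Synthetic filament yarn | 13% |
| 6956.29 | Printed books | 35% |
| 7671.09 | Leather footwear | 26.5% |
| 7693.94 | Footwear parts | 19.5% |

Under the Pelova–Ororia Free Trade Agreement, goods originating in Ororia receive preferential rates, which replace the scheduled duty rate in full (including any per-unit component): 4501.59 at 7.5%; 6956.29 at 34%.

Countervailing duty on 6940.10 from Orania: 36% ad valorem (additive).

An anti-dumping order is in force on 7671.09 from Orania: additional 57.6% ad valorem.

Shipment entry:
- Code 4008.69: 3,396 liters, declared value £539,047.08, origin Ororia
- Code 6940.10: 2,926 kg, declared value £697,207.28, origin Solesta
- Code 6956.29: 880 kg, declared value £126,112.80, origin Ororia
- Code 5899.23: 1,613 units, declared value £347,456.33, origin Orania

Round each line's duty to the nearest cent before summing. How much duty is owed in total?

Line 1 (4008.69, Ororia, 3,396 liters, £539,047.08):
Base rate for 4008.69 is 20% + £0.75/liter.
Origin Ororia is the FTA partner but 4008.69 is not on the preference list; base rate stands.
Duty = £539,047.08 × 20% + 3,396 × £0.75 = £110,356.42.
Line 2 (6940.10, Solesta, 2,926 kg, £697,207.28):
Base rate for 6940.10 is 13%.
The additional-duty order on 6940.10 targets Orania, not Solesta; it does not apply.
Duty = £697,207.28 × 13% = £90,636.95.
Line 3 (6956.29, Ororia, 880 kg, £126,112.80):
Base rate for 6956.29 is 35%.
Origin Ororia qualifies under the Pelova–Ororia agreement and 6956.29 is covered: preferential rate 34% applies instead.
Duty = £126,112.80 × 34% = £42,878.35.
Line 4 (5899.23, Orania, 1,613 units, £347,456.33):
Base rate for 5899.23 is 28.5%.
Duty = £347,456.33 × 28.5% = £99,025.05.
Total = £110,356.42 + £90,636.95 + £42,878.35 + £99,025.05 = £342,896.77.

£342,896.77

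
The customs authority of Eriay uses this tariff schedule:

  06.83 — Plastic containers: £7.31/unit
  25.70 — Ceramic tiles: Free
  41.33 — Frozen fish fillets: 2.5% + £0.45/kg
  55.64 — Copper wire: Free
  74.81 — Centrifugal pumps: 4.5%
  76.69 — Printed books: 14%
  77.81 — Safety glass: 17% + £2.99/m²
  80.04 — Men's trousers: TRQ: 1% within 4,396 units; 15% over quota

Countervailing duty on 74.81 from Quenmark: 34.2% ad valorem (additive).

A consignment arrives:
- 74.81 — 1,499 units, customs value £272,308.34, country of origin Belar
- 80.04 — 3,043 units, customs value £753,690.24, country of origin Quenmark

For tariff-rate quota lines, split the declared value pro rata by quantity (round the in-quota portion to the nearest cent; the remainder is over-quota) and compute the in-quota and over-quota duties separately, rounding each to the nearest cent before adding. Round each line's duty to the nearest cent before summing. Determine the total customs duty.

Line 1 (74.81, Belar, 1,499 units, £272,308.34):
Base rate for 74.81 is 4.5%.
The additional-duty order on 74.81 targets Quenmark, not Belar; it does not apply.
Duty = £272,308.34 × 4.5% = £12,253.88.
Line 2 (80.04, Quenmark, 3,043 units, £753,690.24):
Code 80.04 is under a tariff-rate quota (threshold 4,396 units). Quantity 3,043 units is within the quota, so the in-quota rate 1% applies to the full value.
Duty = £753,690.24 × 1% = £7,536.90.
Total = £12,253.88 + £7,536.90 = £19,790.78.

£19,790.78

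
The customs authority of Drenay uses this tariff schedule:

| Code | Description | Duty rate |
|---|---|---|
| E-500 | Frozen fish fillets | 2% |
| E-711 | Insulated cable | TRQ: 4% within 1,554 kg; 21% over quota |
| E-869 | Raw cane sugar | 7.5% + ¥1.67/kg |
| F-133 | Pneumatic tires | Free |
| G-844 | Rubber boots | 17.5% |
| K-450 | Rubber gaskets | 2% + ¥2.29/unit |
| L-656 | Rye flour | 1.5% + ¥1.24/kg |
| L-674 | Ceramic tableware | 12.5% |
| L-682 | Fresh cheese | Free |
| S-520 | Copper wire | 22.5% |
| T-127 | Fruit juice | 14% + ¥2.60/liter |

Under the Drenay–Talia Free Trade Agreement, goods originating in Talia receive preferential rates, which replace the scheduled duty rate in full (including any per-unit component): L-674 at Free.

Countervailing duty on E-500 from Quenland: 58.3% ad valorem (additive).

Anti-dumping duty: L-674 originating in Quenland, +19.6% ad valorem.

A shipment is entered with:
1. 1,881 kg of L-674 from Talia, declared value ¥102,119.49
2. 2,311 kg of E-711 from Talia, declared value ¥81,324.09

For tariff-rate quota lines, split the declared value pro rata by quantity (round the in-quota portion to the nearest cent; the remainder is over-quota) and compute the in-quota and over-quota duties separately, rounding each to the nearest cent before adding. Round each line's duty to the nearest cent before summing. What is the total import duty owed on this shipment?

Line 1 (L-674, Talia, 1,881 kg, ¥102,119.49):
Base rate for L-674 is 12.5%.
Origin Talia qualifies under the Drenay–Talia agreement and L-674 is covered: preferential rate Free applies instead.
The additional-duty order on L-674 targets Quenland, not Talia; it does not apply.
Duty = ¥102,119.49 × 0% = ¥0.00.
Line 2 (E-711, Talia, 2,311 kg, ¥81,324.09):
Code E-711 is under a tariff-rate quota (threshold 1,554 kg). In-quota: 1,554 kg at 4%; over-quota: 757 kg at 21%.
Pro-rata value split: in-quota = ¥81,324.09 × 1,554/2,311 = ¥54,685.26; over-quota = ¥81,324.09 − ¥54,685.26 = ¥26,638.83.
In-quota duty = ¥54,685.26 × 4% = ¥2,187.41. Over-quota duty = ¥26,638.83 × 21% = ¥5,594.15.
Line duty = ¥2,187.41 + ¥5,594.15 = ¥7,781.56.
Total = ¥0.00 + ¥7,781.56 = ¥7,781.56.

¥7,781.56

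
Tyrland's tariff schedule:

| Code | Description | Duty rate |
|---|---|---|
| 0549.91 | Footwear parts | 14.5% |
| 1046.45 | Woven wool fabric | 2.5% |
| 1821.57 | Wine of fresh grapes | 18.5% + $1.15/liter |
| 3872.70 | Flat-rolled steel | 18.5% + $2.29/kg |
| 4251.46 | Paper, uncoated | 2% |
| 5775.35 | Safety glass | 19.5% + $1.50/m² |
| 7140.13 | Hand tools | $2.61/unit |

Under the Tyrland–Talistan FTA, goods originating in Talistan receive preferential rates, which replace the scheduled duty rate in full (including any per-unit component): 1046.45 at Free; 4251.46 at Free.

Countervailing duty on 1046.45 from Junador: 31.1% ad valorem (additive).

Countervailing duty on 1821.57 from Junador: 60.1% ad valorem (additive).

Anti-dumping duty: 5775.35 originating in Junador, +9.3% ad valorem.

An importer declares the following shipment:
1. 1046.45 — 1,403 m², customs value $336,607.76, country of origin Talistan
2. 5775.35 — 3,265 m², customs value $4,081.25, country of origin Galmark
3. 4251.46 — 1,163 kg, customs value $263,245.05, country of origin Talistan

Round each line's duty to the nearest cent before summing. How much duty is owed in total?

$5,693.34

Line 1 (1046.45, Talistan, 1,403 m², $336,607.76):
Base rate for 1046.45 is 2.5%.
Origin Talistan qualifies under the Tyrland–Talistan agreement and 1046.45 is covered: preferential rate Free applies instead.
The additional-duty order on 1046.45 targets Junador, not Talistan; it does not apply.
Duty = $336,607.76 × 0% = $0.00.
Line 2 (5775.35, Galmark, 3,265 m², $4,081.25):
Base rate for 5775.35 is 19.5% + $1.50/m².
The additional-duty order on 5775.35 targets Junador, not Galmark; it does not apply.
Duty = $4,081.25 × 19.5% + 3,265 × $1.50 = $5,693.34.
Line 3 (4251.46, Talistan, 1,163 kg, $263,245.05):
Base rate for 4251.46 is 2%.
Origin Talistan qualifies under the Tyrland–Talistan agreement and 4251.46 is covered: preferential rate Free applies instead.
Duty = $263,245.05 × 0% = $0.00.
Total = $0.00 + $5,693.34 + $0.00 = $5,693.34.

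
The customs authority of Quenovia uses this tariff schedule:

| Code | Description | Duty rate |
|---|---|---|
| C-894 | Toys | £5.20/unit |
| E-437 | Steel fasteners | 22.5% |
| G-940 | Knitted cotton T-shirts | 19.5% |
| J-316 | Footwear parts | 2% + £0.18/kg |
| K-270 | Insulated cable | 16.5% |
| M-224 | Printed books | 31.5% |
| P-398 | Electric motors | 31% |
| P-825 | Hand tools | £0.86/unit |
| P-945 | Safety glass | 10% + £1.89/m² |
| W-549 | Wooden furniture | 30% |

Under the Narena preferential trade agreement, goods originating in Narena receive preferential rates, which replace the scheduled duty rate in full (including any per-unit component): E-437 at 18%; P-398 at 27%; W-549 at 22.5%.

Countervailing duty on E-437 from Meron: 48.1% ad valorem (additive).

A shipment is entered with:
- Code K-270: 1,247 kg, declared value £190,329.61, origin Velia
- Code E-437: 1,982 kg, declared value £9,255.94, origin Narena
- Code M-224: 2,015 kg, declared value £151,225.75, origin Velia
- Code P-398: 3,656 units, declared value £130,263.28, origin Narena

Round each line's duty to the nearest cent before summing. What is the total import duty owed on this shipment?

Line 1 (K-270, Velia, 1,247 kg, £190,329.61):
Base rate for K-270 is 16.5%.
Duty = £190,329.61 × 16.5% = £31,404.39.
Line 2 (E-437, Narena, 1,982 kg, £9,255.94):
Base rate for E-437 is 22.5%.
Origin Narena qualifies under the Quenovia–Narena agreement and E-437 is covered: preferential rate 18% applies instead.
The additional-duty order on E-437 targets Meron, not Narena; it does not apply.
Duty = £9,255.94 × 18% = £1,666.07.
Line 3 (M-224, Velia, 2,015 kg, £151,225.75):
Base rate for M-224 is 31.5%.
Duty = £151,225.75 × 31.5% = £47,636.11.
Line 4 (P-398, Narena, 3,656 units, £130,263.28):
Base rate for P-398 is 31%.
Origin Narena qualifies under the Quenovia–Narena agreement and P-398 is covered: preferential rate 27% applies instead.
Duty = £130,263.28 × 27% = £35,171.09.
Total = £31,404.39 + £1,666.07 + £47,636.11 + £35,171.09 = £115,877.66.

£115,877.66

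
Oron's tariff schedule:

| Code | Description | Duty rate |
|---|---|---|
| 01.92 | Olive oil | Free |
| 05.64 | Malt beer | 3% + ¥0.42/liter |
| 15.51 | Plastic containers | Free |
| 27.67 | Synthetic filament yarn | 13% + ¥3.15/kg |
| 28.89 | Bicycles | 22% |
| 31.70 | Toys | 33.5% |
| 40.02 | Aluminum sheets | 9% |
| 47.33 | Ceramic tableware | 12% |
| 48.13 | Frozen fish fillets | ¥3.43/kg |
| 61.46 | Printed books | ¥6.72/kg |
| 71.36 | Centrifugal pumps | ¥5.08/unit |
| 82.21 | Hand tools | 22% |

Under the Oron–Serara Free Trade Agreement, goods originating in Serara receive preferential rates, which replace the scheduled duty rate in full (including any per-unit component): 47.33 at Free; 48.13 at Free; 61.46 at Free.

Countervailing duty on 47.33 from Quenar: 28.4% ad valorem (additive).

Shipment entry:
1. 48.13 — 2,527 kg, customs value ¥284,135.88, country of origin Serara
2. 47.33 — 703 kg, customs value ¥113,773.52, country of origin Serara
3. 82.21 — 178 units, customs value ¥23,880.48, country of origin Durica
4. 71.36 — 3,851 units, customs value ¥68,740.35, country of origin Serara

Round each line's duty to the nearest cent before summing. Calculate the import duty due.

¥24,816.79

Line 1 (48.13, Serara, 2,527 kg, ¥284,135.88):
Base rate for 48.13 is ¥3.43/kg.
Origin Serara qualifies under the Oron–Serara agreement and 48.13 is covered: preferential rate Free applies instead.
Duty = ¥284,135.88 × 0% = ¥0.00.
Line 2 (47.33, Serara, 703 kg, ¥113,773.52):
Base rate for 47.33 is 12%.
Origin Serara qualifies under the Oron–Serara agreement and 47.33 is covered: preferential rate Free applies instead.
The additional-duty order on 47.33 targets Quenar, not Serara; it does not apply.
Duty = ¥113,773.52 × 0% = ¥0.00.
Line 3 (82.21, Durica, 178 units, ¥23,880.48):
Base rate for 82.21 is 22%.
Duty = ¥23,880.48 × 22% = ¥5,253.71.
Line 4 (71.36, Serara, 3,851 units, ¥68,740.35):
Base rate for 71.36 is ¥5.08/unit.
Origin Serara is the FTA partner but 71.36 is not on the preference list; base rate stands.
Duty = 3,851 × ¥5.08 = ¥19,563.08.
Total = ¥0.00 + ¥0.00 + ¥5,253.71 + ¥19,563.08 = ¥24,816.79.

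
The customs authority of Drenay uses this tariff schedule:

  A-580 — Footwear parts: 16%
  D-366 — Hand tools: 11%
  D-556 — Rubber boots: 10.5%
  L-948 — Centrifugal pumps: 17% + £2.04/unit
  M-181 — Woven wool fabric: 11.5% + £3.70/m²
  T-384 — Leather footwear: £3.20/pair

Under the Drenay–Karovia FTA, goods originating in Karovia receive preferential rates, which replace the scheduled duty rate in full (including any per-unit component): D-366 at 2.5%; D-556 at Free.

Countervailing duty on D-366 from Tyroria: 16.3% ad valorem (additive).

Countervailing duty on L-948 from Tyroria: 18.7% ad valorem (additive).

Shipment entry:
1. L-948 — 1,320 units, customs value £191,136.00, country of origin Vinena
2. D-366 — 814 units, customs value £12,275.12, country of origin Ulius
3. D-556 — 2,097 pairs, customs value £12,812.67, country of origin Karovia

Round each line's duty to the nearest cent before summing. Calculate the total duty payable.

£36,536.18

Line 1 (L-948, Vinena, 1,320 units, £191,136.00):
Base rate for L-948 is 17% + £2.04/unit.
The additional-duty order on L-948 targets Tyroria, not Vinena; it does not apply.
Duty = £191,136.00 × 17% + 1,320 × £2.04 = £35,185.92.
Line 2 (D-366, Ulius, 814 units, £12,275.12):
Base rate for D-366 is 11%.
D-366 has an FTA preferential rate, but origin Ulius is not Karovia; base rate stands.
The additional-duty order on D-366 targets Tyroria, not Ulius; it does not apply.
Duty = £12,275.12 × 11% = £1,350.26.
Line 3 (D-556, Karovia, 2,097 pairs, £12,812.67):
Base rate for D-556 is 10.5%.
Origin Karovia qualifies under the Drenay–Karovia agreement and D-556 is covered: preferential rate Free applies instead.
Duty = £12,812.67 × 0% = £0.00.
Total = £35,185.92 + £1,350.26 + £0.00 = £36,536.18.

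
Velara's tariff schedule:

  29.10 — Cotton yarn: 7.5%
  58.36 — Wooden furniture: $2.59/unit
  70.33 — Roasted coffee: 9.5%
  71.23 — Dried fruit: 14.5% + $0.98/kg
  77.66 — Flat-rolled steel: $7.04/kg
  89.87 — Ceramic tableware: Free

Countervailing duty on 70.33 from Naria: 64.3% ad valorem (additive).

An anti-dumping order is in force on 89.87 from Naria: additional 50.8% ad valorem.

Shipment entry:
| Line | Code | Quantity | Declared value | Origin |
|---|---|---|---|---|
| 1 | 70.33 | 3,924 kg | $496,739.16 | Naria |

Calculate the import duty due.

$366,593.50

Line 1 (70.33, Naria, 3,924 kg, $496,739.16):
Base rate for 70.33 is 9.5%.
Additional duty on 70.33 from Naria: +64.3%. Applied ad valorem rate: 9.5% + 64.3% = 73.8%.
Duty = $496,739.16 × 73.8% = $366,593.50.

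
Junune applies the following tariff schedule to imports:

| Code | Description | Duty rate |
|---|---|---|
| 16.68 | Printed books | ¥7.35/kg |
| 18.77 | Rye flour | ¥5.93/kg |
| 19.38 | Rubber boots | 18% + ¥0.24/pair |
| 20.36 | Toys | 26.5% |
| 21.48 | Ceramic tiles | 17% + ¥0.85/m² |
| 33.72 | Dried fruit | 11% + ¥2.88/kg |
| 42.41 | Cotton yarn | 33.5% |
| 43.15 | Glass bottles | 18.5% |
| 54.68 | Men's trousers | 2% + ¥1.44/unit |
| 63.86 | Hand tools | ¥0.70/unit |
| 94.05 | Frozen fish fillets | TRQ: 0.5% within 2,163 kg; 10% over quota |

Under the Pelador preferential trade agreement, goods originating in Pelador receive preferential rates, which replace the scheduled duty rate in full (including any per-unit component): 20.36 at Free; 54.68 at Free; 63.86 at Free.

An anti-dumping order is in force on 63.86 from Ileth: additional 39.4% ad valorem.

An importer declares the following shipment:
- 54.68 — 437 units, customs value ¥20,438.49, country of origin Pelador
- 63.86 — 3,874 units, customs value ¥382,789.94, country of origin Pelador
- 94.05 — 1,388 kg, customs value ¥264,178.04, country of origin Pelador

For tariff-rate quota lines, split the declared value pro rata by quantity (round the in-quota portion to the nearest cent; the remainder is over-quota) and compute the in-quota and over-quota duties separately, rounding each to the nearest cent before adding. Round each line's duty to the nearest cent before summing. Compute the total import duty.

Line 1 (54.68, Pelador, 437 units, ¥20,438.49):
Base rate for 54.68 is 2% + ¥1.44/unit.
Origin Pelador qualifies under the Junune–Pelador agreement and 54.68 is covered: preferential rate Free applies instead.
Duty = ¥20,438.49 × 0% = ¥0.00.
Line 2 (63.86, Pelador, 3,874 units, ¥382,789.94):
Base rate for 63.86 is ¥0.70/unit.
Origin Pelador qualifies under the Junune–Pelador agreement and 63.86 is covered: preferential rate Free applies instead.
The additional-duty order on 63.86 targets Ileth, not Pelador; it does not apply.
Duty = ¥382,789.94 × 0% = ¥0.00.
Line 3 (94.05, Pelador, 1,388 kg, ¥264,178.04):
Code 94.05 is under a tariff-rate quota (threshold 2,163 kg). Quantity 1,388 kg is within the quota, so the in-quota rate 0.5% applies to the full value.
Duty = ¥264,178.04 × 0.5% = ¥1,320.89.
Total = ¥0.00 + ¥0.00 + ¥1,320.89 = ¥1,320.89.

¥1,320.89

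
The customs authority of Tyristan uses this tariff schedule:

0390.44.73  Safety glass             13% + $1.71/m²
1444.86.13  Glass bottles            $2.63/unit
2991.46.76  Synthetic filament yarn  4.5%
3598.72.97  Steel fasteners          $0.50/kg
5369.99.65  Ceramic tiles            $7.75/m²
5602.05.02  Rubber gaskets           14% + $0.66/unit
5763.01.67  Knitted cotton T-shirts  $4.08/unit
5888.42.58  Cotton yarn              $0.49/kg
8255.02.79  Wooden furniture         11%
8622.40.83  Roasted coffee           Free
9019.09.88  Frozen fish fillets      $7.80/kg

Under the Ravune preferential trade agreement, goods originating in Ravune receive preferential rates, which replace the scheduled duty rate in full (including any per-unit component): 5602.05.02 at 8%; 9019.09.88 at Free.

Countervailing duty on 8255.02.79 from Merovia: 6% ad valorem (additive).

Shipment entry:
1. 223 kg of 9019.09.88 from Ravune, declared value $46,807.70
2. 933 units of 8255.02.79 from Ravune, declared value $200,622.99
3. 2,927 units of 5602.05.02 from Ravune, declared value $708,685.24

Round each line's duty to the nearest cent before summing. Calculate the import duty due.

$78,763.35

Line 1 (9019.09.88, Ravune, 223 kg, $46,807.70):
Base rate for 9019.09.88 is $7.80/kg.
Origin Ravune qualifies under the Tyristan–Ravune agreement and 9019.09.88 is covered: preferential rate Free applies instead.
Duty = $46,807.70 × 0% = $0.00.
Line 2 (8255.02.79, Ravune, 933 units, $200,622.99):
Base rate for 8255.02.79 is 11%.
Origin Ravune is the FTA partner but 8255.02.79 is not on the preference list; base rate stands.
The additional-duty order on 8255.02.79 targets Merovia, not Ravune; it does not apply.
Duty = $200,622.99 × 11% = $22,068.53.
Line 3 (5602.05.02, Ravune, 2,927 units, $708,685.24):
Base rate for 5602.05.02 is 14% + $0.66/unit.
Origin Ravune qualifies under the Tyristan–Ravune agreement and 5602.05.02 is covered: preferential rate 8% applies instead.
Duty = $708,685.24 × 8% = $56,694.82.
Total = $0.00 + $22,068.53 + $56,694.82 = $78,763.35.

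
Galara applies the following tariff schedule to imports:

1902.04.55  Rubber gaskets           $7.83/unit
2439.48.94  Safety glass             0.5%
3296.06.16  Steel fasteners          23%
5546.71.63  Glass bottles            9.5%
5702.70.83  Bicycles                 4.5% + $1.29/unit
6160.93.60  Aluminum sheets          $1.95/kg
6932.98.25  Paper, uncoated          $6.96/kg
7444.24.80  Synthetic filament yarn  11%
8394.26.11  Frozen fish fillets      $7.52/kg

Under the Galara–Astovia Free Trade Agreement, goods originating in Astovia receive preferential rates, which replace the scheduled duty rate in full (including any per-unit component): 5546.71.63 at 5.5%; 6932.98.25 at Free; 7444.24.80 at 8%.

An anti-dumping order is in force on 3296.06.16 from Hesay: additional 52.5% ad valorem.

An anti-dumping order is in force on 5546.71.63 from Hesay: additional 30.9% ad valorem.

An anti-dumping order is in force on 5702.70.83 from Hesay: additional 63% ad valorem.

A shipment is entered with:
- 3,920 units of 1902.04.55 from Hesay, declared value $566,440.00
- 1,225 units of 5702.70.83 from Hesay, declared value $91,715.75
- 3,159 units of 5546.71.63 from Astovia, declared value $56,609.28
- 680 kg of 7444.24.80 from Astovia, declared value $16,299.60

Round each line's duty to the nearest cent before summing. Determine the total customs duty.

Line 1 (1902.04.55, Hesay, 3,920 units, $566,440.00):
Base rate for 1902.04.55 is $7.83/unit.
Duty = 3,920 × $7.83 = $30,693.60.
Line 2 (5702.70.83, Hesay, 1,225 units, $91,715.75):
Base rate for 5702.70.83 is 4.5% + $1.29/unit.
Additional duty on 5702.70.83 from Hesay: +63%. Applied ad valorem rate: 4.5% + 63% = 67.5%.
Duty = $91,715.75 × 67.5% + 1,225 × $1.29 = $63,488.38.
Line 3 (5546.71.63, Astovia, 3,159 units, $56,609.28):
Base rate for 5546.71.63 is 9.5%.
Origin Astovia qualifies under the Galara–Astovia agreement and 5546.71.63 is covered: preferential rate 5.5% applies instead.
The additional-duty order on 5546.71.63 targets Hesay, not Astovia; it does not apply.
Duty = $56,609.28 × 5.5% = $3,113.51.
Line 4 (7444.24.80, Astovia, 680 kg, $16,299.60):
Base rate for 7444.24.80 is 11%.
Origin Astovia qualifies under the Galara–Astovia agreement and 7444.24.80 is covered: preferential rate 8% applies instead.
Duty = $16,299.60 × 8% = $1,303.97.
Total = $30,693.60 + $63,488.38 + $3,113.51 + $1,303.97 = $98,599.46.

$98,599.46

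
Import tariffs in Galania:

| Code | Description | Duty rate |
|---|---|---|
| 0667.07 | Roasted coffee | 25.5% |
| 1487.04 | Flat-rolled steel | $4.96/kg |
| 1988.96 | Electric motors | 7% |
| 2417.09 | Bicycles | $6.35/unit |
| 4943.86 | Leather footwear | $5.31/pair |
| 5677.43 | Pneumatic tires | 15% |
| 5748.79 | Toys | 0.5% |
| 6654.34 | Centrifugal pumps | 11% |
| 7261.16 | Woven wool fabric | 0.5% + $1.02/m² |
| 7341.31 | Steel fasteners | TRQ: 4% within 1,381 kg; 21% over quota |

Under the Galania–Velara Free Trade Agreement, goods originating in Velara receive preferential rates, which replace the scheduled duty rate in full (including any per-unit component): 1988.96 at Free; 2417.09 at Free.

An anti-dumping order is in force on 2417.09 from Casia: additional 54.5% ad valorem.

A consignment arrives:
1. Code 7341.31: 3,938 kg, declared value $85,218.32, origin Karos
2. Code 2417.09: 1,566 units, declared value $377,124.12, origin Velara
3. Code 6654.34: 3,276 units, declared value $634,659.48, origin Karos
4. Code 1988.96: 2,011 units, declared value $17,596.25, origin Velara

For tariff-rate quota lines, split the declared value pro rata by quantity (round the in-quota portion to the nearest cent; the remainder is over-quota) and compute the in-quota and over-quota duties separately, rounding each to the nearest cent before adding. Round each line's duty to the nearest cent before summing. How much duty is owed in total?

Line 1 (7341.31, Karos, 3,938 kg, $85,218.32):
Code 7341.31 is under a tariff-rate quota (threshold 1,381 kg). In-quota: 1,381 kg at 4%; over-quota: 2,557 kg at 21%.
Pro-rata value split: in-quota = $85,218.32 × 1,381/3,938 = $29,884.84; over-quota = $85,218.32 − $29,884.84 = $55,333.48.
In-quota duty = $29,884.84 × 4% = $1,195.39. Over-quota duty = $55,333.48 × 21% = $11,620.03.
Line duty = $1,195.39 + $11,620.03 = $12,815.42.
Line 2 (2417.09, Velara, 1,566 units, $377,124.12):
Base rate for 2417.09 is $6.35/unit.
Origin Velara qualifies under the Galania–Velara agreement and 2417.09 is covered: preferential rate Free applies instead.
The additional-duty order on 2417.09 targets Casia, not Velara; it does not apply.
Duty = $377,124.12 × 0% = $0.00.
Line 3 (6654.34, Karos, 3,276 units, $634,659.48):
Base rate for 6654.34 is 11%.
Duty = $634,659.48 × 11% = $69,812.54.
Line 4 (1988.96, Velara, 2,011 units, $17,596.25):
Base rate for 1988.96 is 7%.
Origin Velara qualifies under the Galania–Velara agreement and 1988.96 is covered: preferential rate Free applies instead.
Duty = $17,596.25 × 0% = $0.00.
Total = $12,815.42 + $0.00 + $69,812.54 + $0.00 = $82,627.96.

$82,627.96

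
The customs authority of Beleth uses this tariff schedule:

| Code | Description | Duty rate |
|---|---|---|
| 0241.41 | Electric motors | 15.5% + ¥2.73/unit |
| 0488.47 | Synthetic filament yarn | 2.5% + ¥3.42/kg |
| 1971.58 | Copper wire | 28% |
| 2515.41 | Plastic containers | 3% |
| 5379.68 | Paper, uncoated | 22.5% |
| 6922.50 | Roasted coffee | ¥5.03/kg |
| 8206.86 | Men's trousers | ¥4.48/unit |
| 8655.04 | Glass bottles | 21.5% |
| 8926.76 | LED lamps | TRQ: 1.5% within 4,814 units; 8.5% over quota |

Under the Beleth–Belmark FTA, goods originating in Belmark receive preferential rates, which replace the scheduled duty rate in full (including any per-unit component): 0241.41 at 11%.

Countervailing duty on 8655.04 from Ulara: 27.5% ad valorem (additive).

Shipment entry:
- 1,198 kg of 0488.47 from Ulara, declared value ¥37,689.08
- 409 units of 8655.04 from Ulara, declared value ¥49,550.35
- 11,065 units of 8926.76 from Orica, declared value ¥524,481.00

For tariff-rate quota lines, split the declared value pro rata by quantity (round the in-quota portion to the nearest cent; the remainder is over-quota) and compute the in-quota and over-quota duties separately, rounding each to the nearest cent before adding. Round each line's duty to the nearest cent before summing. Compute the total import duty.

Line 1 (0488.47, Ulara, 1,198 kg, ¥37,689.08):
Base rate for 0488.47 is 2.5% + ¥3.42/kg.
Duty = ¥37,689.08 × 2.5% + 1,198 × ¥3.42 = ¥5,039.39.
Line 2 (8655.04, Ulara, 409 units, ¥49,550.35):
Base rate for 8655.04 is 21.5%.
Additional duty on 8655.04 from Ulara: +27.5%. Applied ad valorem rate: 21.5% + 27.5% = 49%.
Duty = ¥49,550.35 × 49% = ¥24,279.67.
Line 3 (8926.76, Orica, 11,065 units, ¥524,481.00):
Code 8926.76 is under a tariff-rate quota (threshold 4,814 units). In-quota: 4,814 units at 1.5%; over-quota: 6,251 units at 8.5%.
Pro-rata value split: in-quota = ¥524,481.00 × 4,814/11,065 = ¥228,183.60; over-quota = ¥524,481.00 − ¥228,183.60 = ¥296,297.40.
In-quota duty = ¥228,183.60 × 1.5% = ¥3,422.75. Over-quota duty = ¥296,297.40 × 8.5% = ¥25,185.28.
Line duty = ¥3,422.75 + ¥25,185.28 = ¥28,608.03.
Total = ¥5,039.39 + ¥24,279.67 + ¥28,608.03 = ¥57,927.09.

¥57,927.09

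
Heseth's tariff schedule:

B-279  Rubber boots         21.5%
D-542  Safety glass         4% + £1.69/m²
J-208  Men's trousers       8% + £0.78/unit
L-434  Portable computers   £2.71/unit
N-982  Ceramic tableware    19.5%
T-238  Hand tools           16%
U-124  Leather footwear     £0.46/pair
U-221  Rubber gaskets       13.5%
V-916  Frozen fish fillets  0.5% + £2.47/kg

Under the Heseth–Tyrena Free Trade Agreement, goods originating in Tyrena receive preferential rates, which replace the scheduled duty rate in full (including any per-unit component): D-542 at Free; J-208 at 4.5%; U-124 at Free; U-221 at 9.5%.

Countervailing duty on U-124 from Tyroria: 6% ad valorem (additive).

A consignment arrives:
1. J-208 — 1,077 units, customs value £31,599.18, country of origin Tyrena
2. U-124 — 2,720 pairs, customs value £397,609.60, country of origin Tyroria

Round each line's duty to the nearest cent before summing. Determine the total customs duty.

Line 1 (J-208, Tyrena, 1,077 units, £31,599.18):
Base rate for J-208 is 8% + £0.78/unit.
Origin Tyrena qualifies under the Heseth–Tyrena agreement and J-208 is covered: preferential rate 4.5% applies instead.
Duty = £31,599.18 × 4.5% = £1,421.96.
Line 2 (U-124, Tyroria, 2,720 pairs, £397,609.60):
Base rate for U-124 is £0.46/pair.
U-124 has an FTA preferential rate, but origin Tyroria is not Tyrena; base rate stands.
Additional duty on U-124 from Tyroria: +6% ad valorem. Applied ad valorem rate = 6%.
Duty = £397,609.60 × 6% + 2,720 × £0.46 = £25,107.78.
Total = £1,421.96 + £25,107.78 = £26,529.74.

£26,529.74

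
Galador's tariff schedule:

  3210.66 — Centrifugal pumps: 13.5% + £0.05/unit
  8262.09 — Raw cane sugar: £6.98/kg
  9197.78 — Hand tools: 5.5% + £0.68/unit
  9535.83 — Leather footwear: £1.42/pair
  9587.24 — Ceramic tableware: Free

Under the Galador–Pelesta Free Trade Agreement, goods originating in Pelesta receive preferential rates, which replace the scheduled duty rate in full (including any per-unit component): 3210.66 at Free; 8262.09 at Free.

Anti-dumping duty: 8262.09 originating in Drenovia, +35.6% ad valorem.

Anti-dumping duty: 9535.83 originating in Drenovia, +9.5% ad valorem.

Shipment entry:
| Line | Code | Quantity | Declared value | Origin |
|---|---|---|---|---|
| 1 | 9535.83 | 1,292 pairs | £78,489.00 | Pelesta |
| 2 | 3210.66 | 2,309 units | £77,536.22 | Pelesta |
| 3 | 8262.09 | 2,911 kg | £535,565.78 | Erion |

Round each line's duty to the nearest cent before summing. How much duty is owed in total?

Line 1 (9535.83, Pelesta, 1,292 pairs, £78,489.00):
Base rate for 9535.83 is £1.42/pair.
Origin Pelesta is the FTA partner but 9535.83 is not on the preference list; base rate stands.
The additional-duty order on 9535.83 targets Drenovia, not Pelesta; it does not apply.
Duty = 1,292 × £1.42 = £1,834.64.
Line 2 (3210.66, Pelesta, 2,309 units, £77,536.22):
Base rate for 3210.66 is 13.5% + £0.05/unit.
Origin Pelesta qualifies under the Galador–Pelesta agreement and 3210.66 is covered: preferential rate Free applies instead.
Duty = £77,536.22 × 0% = £0.00.
Line 3 (8262.09, Erion, 2,911 kg, £535,565.78):
Base rate for 8262.09 is £6.98/kg.
8262.09 has an FTA preferential rate, but origin Erion is not Pelesta; base rate stands.
The additional-duty order on 8262.09 targets Drenovia, not Erion; it does not apply.
Duty = 2,911 × £6.98 = £20,318.78.
Total = £1,834.64 + £0.00 + £20,318.78 = £22,153.42.

£22,153.42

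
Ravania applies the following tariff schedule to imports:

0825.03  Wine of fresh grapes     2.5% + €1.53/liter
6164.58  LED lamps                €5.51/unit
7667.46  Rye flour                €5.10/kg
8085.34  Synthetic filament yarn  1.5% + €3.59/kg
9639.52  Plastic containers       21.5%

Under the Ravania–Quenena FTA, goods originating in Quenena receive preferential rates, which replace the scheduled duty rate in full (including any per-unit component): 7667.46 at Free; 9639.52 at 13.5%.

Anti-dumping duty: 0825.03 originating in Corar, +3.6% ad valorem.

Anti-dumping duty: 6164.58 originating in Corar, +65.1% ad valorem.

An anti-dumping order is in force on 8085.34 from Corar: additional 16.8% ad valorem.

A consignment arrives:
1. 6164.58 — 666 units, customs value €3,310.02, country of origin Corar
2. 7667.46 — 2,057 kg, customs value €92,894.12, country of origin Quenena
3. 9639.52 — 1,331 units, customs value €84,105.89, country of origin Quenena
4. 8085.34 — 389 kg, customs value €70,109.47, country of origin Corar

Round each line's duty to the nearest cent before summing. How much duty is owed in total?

Line 1 (6164.58, Corar, 666 units, €3,310.02):
Base rate for 6164.58 is €5.51/unit.
Additional duty on 6164.58 from Corar: +65.1% ad valorem. Applied ad valorem rate = 65.1%.
Duty = €3,310.02 × 65.1% + 666 × €5.51 = €5,824.48.
Line 2 (7667.46, Quenena, 2,057 kg, €92,894.12):
Base rate for 7667.46 is €5.10/kg.
Origin Quenena qualifies under the Ravania–Quenena agreement and 7667.46 is covered: preferential rate Free applies instead.
Duty = €92,894.12 × 0% = €0.00.
Line 3 (9639.52, Quenena, 1,331 units, €84,105.89):
Base rate for 9639.52 is 21.5%.
Origin Quenena qualifies under the Ravania–Quenena agreement and 9639.52 is covered: preferential rate 13.5% applies instead.
Duty = €84,105.89 × 13.5% = €11,354.30.
Line 4 (8085.34, Corar, 389 kg, €70,109.47):
Base rate for 8085.34 is 1.5% + €3.59/kg.
Additional duty on 8085.34 from Corar: +16.8%. Applied ad valorem rate: 1.5% + 16.8% = 18.3%.
Duty = €70,109.47 × 18.3% + 389 × €3.59 = €14,226.54.
Total = €5,824.48 + €0.00 + €11,354.30 + €14,226.54 = €31,405.32.

€31,405.32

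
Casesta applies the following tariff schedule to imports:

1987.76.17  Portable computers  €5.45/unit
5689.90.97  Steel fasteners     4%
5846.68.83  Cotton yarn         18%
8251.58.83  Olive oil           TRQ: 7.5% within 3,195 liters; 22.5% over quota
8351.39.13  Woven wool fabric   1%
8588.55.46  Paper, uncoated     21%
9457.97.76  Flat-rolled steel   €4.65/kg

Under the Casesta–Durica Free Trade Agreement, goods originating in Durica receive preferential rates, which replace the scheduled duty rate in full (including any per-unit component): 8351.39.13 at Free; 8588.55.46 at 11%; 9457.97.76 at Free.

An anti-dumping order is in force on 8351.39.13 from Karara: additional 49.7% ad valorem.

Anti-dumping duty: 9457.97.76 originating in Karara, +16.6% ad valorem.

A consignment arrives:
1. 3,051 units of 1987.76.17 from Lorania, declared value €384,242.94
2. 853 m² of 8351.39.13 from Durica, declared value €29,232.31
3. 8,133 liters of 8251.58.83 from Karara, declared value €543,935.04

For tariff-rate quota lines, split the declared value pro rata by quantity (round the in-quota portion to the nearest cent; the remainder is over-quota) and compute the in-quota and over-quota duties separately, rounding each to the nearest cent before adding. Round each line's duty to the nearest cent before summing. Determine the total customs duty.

Line 1 (1987.76.17, Lorania, 3,051 units, €384,242.94):
Base rate for 1987.76.17 is €5.45/unit.
Duty = 3,051 × €5.45 = €16,627.95.
Line 2 (8351.39.13, Durica, 853 m², €29,232.31):
Base rate for 8351.39.13 is 1%.
Origin Durica qualifies under the Casesta–Durica agreement and 8351.39.13 is covered: preferential rate Free applies instead.
The additional-duty order on 8351.39.13 targets Karara, not Durica; it does not apply.
Duty = €29,232.31 × 0% = €0.00.
Line 3 (8251.58.83, Karara, 8,133 liters, €543,935.04):
Code 8251.58.83 is under a tariff-rate quota (threshold 3,195 liters). In-quota: 3,195 liters at 7.5%; over-quota: 4,938 liters at 22.5%.
Pro-rata value split: in-quota = €543,935.04 × 3,195/8,133 = €213,681.60; over-quota = €543,935.04 − €213,681.60 = €330,253.44.
In-quota duty = €213,681.60 × 7.5% = €16,026.12. Over-quota duty = €330,253.44 × 22.5% = €74,307.02.
Line duty = €16,026.12 + €74,307.02 = €90,333.14.
Total = €16,627.95 + €0.00 + €90,333.14 = €106,961.09.

€106,961.09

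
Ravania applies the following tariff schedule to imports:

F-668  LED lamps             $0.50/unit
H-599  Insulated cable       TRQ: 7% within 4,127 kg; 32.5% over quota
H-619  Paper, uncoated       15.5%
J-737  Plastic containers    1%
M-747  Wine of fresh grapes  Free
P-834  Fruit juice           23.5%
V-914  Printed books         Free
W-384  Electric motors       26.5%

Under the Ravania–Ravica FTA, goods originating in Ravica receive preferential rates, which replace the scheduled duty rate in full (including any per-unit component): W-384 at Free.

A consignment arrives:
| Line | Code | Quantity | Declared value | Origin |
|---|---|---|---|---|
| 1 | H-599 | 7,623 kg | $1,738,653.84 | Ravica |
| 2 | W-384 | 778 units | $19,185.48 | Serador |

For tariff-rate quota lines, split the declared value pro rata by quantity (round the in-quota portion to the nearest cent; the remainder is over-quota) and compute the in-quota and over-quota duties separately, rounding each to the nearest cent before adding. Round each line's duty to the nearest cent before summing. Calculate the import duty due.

$330,118.68

Line 1 (H-599, Ravica, 7,623 kg, $1,738,653.84):
Code H-599 is under a tariff-rate quota (threshold 4,127 kg). In-quota: 4,127 kg at 7%; over-quota: 3,496 kg at 32.5%.
Pro-rata value split: in-quota = $1,738,653.84 × 4,127/7,623 = $941,286.16; over-quota = $1,738,653.84 − $941,286.16 = $797,367.68.
In-quota duty = $941,286.16 × 7% = $65,890.03. Over-quota duty = $797,367.68 × 32.5% = $259,144.50.
Line duty = $65,890.03 + $259,144.50 = $325,034.53.
Line 2 (W-384, Serador, 778 units, $19,185.48):
Base rate for W-384 is 26.5%.
W-384 has an FTA preferential rate, but origin Serador is not Ravica; base rate stands.
Duty = $19,185.48 × 26.5% = $5,084.15.
Total = $325,034.53 + $5,084.15 = $330,118.68.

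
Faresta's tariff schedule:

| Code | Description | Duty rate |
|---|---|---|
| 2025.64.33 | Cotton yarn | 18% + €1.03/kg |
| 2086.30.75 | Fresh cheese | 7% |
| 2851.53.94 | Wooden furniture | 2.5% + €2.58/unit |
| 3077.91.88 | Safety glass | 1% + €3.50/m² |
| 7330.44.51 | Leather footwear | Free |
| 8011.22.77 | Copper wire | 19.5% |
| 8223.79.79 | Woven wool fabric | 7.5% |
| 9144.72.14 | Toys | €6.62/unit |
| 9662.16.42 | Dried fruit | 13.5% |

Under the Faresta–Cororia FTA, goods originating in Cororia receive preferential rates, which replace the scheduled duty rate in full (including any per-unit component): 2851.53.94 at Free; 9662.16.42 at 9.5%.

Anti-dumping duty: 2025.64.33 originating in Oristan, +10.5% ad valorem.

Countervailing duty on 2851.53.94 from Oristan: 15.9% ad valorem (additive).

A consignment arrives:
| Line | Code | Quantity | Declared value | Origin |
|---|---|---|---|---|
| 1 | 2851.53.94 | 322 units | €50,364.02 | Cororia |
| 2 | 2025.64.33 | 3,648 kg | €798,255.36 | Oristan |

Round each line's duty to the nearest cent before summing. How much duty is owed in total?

€231,260.22

Line 1 (2851.53.94, Cororia, 322 units, €50,364.02):
Base rate for 2851.53.94 is 2.5% + €2.58/unit.
Origin Cororia qualifies under the Faresta–Cororia agreement and 2851.53.94 is covered: preferential rate Free applies instead.
The additional-duty order on 2851.53.94 targets Oristan, not Cororia; it does not apply.
Duty = €50,364.02 × 0% = €0.00.
Line 2 (2025.64.33, Oristan, 3,648 kg, €798,255.36):
Base rate for 2025.64.33 is 18% + €1.03/kg.
Additional duty on 2025.64.33 from Oristan: +10.5%. Applied ad valorem rate: 18% + 10.5% = 28.5%.
Duty = €798,255.36 × 28.5% + 3,648 × €1.03 = €231,260.22.
Total = €0.00 + €231,260.22 = €231,260.22.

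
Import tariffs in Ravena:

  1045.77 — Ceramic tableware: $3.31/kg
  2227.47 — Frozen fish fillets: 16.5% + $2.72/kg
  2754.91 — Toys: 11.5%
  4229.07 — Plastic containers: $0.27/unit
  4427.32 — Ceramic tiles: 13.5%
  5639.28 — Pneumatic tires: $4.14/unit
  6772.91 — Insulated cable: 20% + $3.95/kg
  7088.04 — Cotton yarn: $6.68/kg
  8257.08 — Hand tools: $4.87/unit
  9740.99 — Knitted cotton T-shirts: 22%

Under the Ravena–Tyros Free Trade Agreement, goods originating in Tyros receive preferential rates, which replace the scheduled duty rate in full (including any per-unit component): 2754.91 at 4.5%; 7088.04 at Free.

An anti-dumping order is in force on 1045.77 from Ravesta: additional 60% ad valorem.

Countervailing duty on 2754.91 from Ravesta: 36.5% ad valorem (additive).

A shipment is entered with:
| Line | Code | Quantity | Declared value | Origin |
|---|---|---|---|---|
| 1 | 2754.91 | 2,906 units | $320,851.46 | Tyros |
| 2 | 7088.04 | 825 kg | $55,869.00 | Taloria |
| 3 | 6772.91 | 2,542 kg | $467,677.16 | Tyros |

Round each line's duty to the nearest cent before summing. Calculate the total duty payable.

$123,525.65

Line 1 (2754.91, Tyros, 2,906 units, $320,851.46):
Base rate for 2754.91 is 11.5%.
Origin Tyros qualifies under the Ravena–Tyros agreement and 2754.91 is covered: preferential rate 4.5% applies instead.
The additional-duty order on 2754.91 targets Ravesta, not Tyros; it does not apply.
Duty = $320,851.46 × 4.5% = $14,438.32.
Line 2 (7088.04, Taloria, 825 kg, $55,869.00):
Base rate for 7088.04 is $6.68/kg.
7088.04 has an FTA preferential rate, but origin Taloria is not Tyros; base rate stands.
Duty = 825 × $6.68 = $5,511.00.
Line 3 (6772.91, Tyros, 2,542 kg, $467,677.16):
Base rate for 6772.91 is 20% + $3.95/kg.
Origin Tyros is the FTA partner but 6772.91 is not on the preference list; base rate stands.
Duty = $467,677.16 × 20% + 2,542 × $3.95 = $103,576.33.
Total = $14,438.32 + $5,511.00 + $103,576.33 = $123,525.65.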